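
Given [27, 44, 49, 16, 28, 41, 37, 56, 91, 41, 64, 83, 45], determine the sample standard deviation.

21.4159

Step 1: Compute the mean: 47.8462
Step 2: Sum of squared deviations from the mean: 5503.6923
Step 3: Sample variance = 5503.6923 / 12 = 458.641
Step 4: Standard deviation = sqrt(458.641) = 21.4159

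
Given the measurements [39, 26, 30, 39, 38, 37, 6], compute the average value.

30.7143

Step 1: Sum all values: 39 + 26 + 30 + 39 + 38 + 37 + 6 = 215
Step 2: Count the number of values: n = 7
Step 3: Mean = sum / n = 215 / 7 = 30.7143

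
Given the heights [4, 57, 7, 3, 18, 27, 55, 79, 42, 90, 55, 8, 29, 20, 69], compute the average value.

37.5333

Step 1: Sum all values: 4 + 57 + 7 + 3 + 18 + 27 + 55 + 79 + 42 + 90 + 55 + 8 + 29 + 20 + 69 = 563
Step 2: Count the number of values: n = 15
Step 3: Mean = sum / n = 563 / 15 = 37.5333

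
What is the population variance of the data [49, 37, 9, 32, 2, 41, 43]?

275.3878

Step 1: Compute the mean: (49 + 37 + 9 + 32 + 2 + 41 + 43) / 7 = 30.4286
Step 2: Compute squared deviations from the mean:
  (49 - 30.4286)^2 = 344.898
  (37 - 30.4286)^2 = 43.1837
  (9 - 30.4286)^2 = 459.1837
  (32 - 30.4286)^2 = 2.4694
  (2 - 30.4286)^2 = 808.1837
  (41 - 30.4286)^2 = 111.7551
  (43 - 30.4286)^2 = 158.0408
Step 3: Sum of squared deviations = 1927.7143
Step 4: Population variance = 1927.7143 / 7 = 275.3878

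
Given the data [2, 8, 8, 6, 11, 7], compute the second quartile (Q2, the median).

7.5

Step 1: Sort the data: [2, 6, 7, 8, 8, 11]
Step 2: n = 6
Step 3: Q2 is the median. Since n is even, it is the average of the values at positions 3 and 4:
  Q2 = (7 + 8) / 2 = 7.5
Step 4: Q2 = 7.5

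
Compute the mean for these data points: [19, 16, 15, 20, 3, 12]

14.1667

Step 1: Sum all values: 19 + 16 + 15 + 20 + 3 + 12 = 85
Step 2: Count the number of values: n = 6
Step 3: Mean = sum / n = 85 / 6 = 14.1667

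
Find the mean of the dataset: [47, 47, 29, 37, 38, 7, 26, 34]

33.125

Step 1: Sum all values: 47 + 47 + 29 + 37 + 38 + 7 + 26 + 34 = 265
Step 2: Count the number of values: n = 8
Step 3: Mean = sum / n = 265 / 8 = 33.125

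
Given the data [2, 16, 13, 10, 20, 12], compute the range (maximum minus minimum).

18

Step 1: Identify the maximum value: max = 20
Step 2: Identify the minimum value: min = 2
Step 3: Range = max - min = 20 - 2 = 18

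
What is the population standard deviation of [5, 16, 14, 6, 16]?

4.8826

Step 1: Compute the mean: 11.4
Step 2: Sum of squared deviations from the mean: 119.2
Step 3: Population variance = 119.2 / 5 = 23.84
Step 4: Standard deviation = sqrt(23.84) = 4.8826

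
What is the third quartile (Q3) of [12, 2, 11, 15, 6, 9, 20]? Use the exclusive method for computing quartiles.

15

Step 1: Sort the data: [2, 6, 9, 11, 12, 15, 20]
Step 2: n = 7
Step 3: Using the exclusive quartile method:
  Q1 = 6
  Q2 (median) = 11
  Q3 = 15
  IQR = Q3 - Q1 = 15 - 6 = 9
Step 4: Q3 = 15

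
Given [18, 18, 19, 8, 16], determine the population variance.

16.16

Step 1: Compute the mean: (18 + 18 + 19 + 8 + 16) / 5 = 15.8
Step 2: Compute squared deviations from the mean:
  (18 - 15.8)^2 = 4.84
  (18 - 15.8)^2 = 4.84
  (19 - 15.8)^2 = 10.24
  (8 - 15.8)^2 = 60.84
  (16 - 15.8)^2 = 0.04
Step 3: Sum of squared deviations = 80.8
Step 4: Population variance = 80.8 / 5 = 16.16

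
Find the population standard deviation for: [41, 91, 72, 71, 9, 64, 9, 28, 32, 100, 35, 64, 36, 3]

29.5615

Step 1: Compute the mean: 46.7857
Step 2: Sum of squared deviations from the mean: 12234.3571
Step 3: Population variance = 12234.3571 / 14 = 873.8827
Step 4: Standard deviation = sqrt(873.8827) = 29.5615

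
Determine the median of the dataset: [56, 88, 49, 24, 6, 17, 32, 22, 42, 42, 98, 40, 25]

40

Step 1: Sort the data in ascending order: [6, 17, 22, 24, 25, 32, 40, 42, 42, 49, 56, 88, 98]
Step 2: The number of values is n = 13.
Step 3: Since n is odd, the median is the middle value at position 7: 40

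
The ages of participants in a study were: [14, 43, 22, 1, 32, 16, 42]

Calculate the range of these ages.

42

Step 1: Identify the maximum value: max = 43
Step 2: Identify the minimum value: min = 1
Step 3: Range = max - min = 43 - 1 = 42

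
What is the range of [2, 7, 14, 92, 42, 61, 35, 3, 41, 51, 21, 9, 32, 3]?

90

Step 1: Identify the maximum value: max = 92
Step 2: Identify the minimum value: min = 2
Step 3: Range = max - min = 92 - 2 = 90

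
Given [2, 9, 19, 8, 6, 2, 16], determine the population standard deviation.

6.0575

Step 1: Compute the mean: 8.8571
Step 2: Sum of squared deviations from the mean: 256.8571
Step 3: Population variance = 256.8571 / 7 = 36.6939
Step 4: Standard deviation = sqrt(36.6939) = 6.0575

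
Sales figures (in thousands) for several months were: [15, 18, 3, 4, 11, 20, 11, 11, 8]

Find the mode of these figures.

11

Step 1: Count the frequency of each value:
  3: appears 1 time(s)
  4: appears 1 time(s)
  8: appears 1 time(s)
  11: appears 3 time(s)
  15: appears 1 time(s)
  18: appears 1 time(s)
  20: appears 1 time(s)
Step 2: The value 11 appears most frequently (3 times).
Step 3: Mode = 11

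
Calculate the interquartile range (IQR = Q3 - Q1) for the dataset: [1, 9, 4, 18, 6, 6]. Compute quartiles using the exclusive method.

8

Step 1: Sort the data: [1, 4, 6, 6, 9, 18]
Step 2: n = 6
Step 3: Using the exclusive quartile method:
  Q1 = 3.25
  Q2 (median) = 6
  Q3 = 11.25
  IQR = Q3 - Q1 = 11.25 - 3.25 = 8
Step 4: IQR = 8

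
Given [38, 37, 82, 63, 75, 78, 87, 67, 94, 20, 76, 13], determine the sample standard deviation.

27.0449

Step 1: Compute the mean: 60.8333
Step 2: Sum of squared deviations from the mean: 8045.6667
Step 3: Sample variance = 8045.6667 / 11 = 731.4242
Step 4: Standard deviation = sqrt(731.4242) = 27.0449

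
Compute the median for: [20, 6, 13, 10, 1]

10

Step 1: Sort the data in ascending order: [1, 6, 10, 13, 20]
Step 2: The number of values is n = 5.
Step 3: Since n is odd, the median is the middle value at position 3: 10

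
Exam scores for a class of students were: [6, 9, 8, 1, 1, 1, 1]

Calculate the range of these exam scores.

8

Step 1: Identify the maximum value: max = 9
Step 2: Identify the minimum value: min = 1
Step 3: Range = max - min = 9 - 1 = 8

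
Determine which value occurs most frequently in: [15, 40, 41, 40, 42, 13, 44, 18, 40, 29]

40

Step 1: Count the frequency of each value:
  13: appears 1 time(s)
  15: appears 1 time(s)
  18: appears 1 time(s)
  29: appears 1 time(s)
  40: appears 3 time(s)
  41: appears 1 time(s)
  42: appears 1 time(s)
  44: appears 1 time(s)
Step 2: The value 40 appears most frequently (3 times).
Step 3: Mode = 40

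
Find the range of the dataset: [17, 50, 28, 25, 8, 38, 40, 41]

42

Step 1: Identify the maximum value: max = 50
Step 2: Identify the minimum value: min = 8
Step 3: Range = max - min = 50 - 8 = 42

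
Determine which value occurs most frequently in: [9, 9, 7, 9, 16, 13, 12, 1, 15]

9

Step 1: Count the frequency of each value:
  1: appears 1 time(s)
  7: appears 1 time(s)
  9: appears 3 time(s)
  12: appears 1 time(s)
  13: appears 1 time(s)
  15: appears 1 time(s)
  16: appears 1 time(s)
Step 2: The value 9 appears most frequently (3 times).
Step 3: Mode = 9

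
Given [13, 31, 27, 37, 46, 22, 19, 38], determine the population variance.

105.8594

Step 1: Compute the mean: (13 + 31 + 27 + 37 + 46 + 22 + 19 + 38) / 8 = 29.125
Step 2: Compute squared deviations from the mean:
  (13 - 29.125)^2 = 260.0156
  (31 - 29.125)^2 = 3.5156
  (27 - 29.125)^2 = 4.5156
  (37 - 29.125)^2 = 62.0156
  (46 - 29.125)^2 = 284.7656
  (22 - 29.125)^2 = 50.7656
  (19 - 29.125)^2 = 102.5156
  (38 - 29.125)^2 = 78.7656
Step 3: Sum of squared deviations = 846.875
Step 4: Population variance = 846.875 / 8 = 105.8594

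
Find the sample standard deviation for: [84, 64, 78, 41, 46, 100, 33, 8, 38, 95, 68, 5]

31.6285

Step 1: Compute the mean: 55
Step 2: Sum of squared deviations from the mean: 11004
Step 3: Sample variance = 11004 / 11 = 1000.3636
Step 4: Standard deviation = sqrt(1000.3636) = 31.6285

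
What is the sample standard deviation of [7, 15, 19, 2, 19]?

7.6026

Step 1: Compute the mean: 12.4
Step 2: Sum of squared deviations from the mean: 231.2
Step 3: Sample variance = 231.2 / 4 = 57.8
Step 4: Standard deviation = sqrt(57.8) = 7.6026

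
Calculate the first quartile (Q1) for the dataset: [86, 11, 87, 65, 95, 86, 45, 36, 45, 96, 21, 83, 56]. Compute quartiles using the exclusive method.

40.5

Step 1: Sort the data: [11, 21, 36, 45, 45, 56, 65, 83, 86, 86, 87, 95, 96]
Step 2: n = 13
Step 3: Using the exclusive quartile method:
  Q1 = 40.5
  Q2 (median) = 65
  Q3 = 86.5
  IQR = Q3 - Q1 = 86.5 - 40.5 = 46
Step 4: Q1 = 40.5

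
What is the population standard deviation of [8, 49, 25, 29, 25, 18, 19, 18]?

11.2076

Step 1: Compute the mean: 23.875
Step 2: Sum of squared deviations from the mean: 1004.875
Step 3: Population variance = 1004.875 / 8 = 125.6094
Step 4: Standard deviation = sqrt(125.6094) = 11.2076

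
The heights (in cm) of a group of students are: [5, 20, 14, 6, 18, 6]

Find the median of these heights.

10

Step 1: Sort the data in ascending order: [5, 6, 6, 14, 18, 20]
Step 2: The number of values is n = 6.
Step 3: Since n is even, the median is the average of positions 3 and 4:
  Median = (6 + 14) / 2 = 10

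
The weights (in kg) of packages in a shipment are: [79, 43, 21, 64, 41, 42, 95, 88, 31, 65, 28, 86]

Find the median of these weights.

53.5

Step 1: Sort the data in ascending order: [21, 28, 31, 41, 42, 43, 64, 65, 79, 86, 88, 95]
Step 2: The number of values is n = 12.
Step 3: Since n is even, the median is the average of positions 6 and 7:
  Median = (43 + 64) / 2 = 53.5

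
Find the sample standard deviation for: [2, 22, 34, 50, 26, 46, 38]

16.2832

Step 1: Compute the mean: 31.1429
Step 2: Sum of squared deviations from the mean: 1590.8571
Step 3: Sample variance = 1590.8571 / 6 = 265.1429
Step 4: Standard deviation = sqrt(265.1429) = 16.2832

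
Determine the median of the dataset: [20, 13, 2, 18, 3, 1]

8

Step 1: Sort the data in ascending order: [1, 2, 3, 13, 18, 20]
Step 2: The number of values is n = 6.
Step 3: Since n is even, the median is the average of positions 3 and 4:
  Median = (3 + 13) / 2 = 8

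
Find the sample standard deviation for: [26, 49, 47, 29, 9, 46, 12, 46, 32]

15.3007

Step 1: Compute the mean: 32.8889
Step 2: Sum of squared deviations from the mean: 1872.8889
Step 3: Sample variance = 1872.8889 / 8 = 234.1111
Step 4: Standard deviation = sqrt(234.1111) = 15.3007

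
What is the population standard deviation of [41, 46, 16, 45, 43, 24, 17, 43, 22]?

12.1289

Step 1: Compute the mean: 33
Step 2: Sum of squared deviations from the mean: 1324
Step 3: Population variance = 1324 / 9 = 147.1111
Step 4: Standard deviation = sqrt(147.1111) = 12.1289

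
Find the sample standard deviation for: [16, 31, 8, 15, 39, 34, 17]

11.6537

Step 1: Compute the mean: 22.8571
Step 2: Sum of squared deviations from the mean: 814.8571
Step 3: Sample variance = 814.8571 / 6 = 135.8095
Step 4: Standard deviation = sqrt(135.8095) = 11.6537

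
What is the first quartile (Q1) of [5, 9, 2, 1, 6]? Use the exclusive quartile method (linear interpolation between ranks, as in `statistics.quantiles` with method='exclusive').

1.5

Step 1: Sort the data: [1, 2, 5, 6, 9]
Step 2: n = 5
Step 3: Using the exclusive quartile method:
  Q1 = 1.5
  Q2 (median) = 5
  Q3 = 7.5
  IQR = Q3 - Q1 = 7.5 - 1.5 = 6
Step 4: Q1 = 1.5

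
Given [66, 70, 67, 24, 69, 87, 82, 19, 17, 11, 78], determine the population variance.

780.4132

Step 1: Compute the mean: (66 + 70 + 67 + 24 + 69 + 87 + 82 + 19 + 17 + 11 + 78) / 11 = 53.6364
Step 2: Compute squared deviations from the mean:
  (66 - 53.6364)^2 = 152.8595
  (70 - 53.6364)^2 = 267.7686
  (67 - 53.6364)^2 = 178.5868
  (24 - 53.6364)^2 = 878.314
  (69 - 53.6364)^2 = 236.0413
  (87 - 53.6364)^2 = 1113.1322
  (82 - 53.6364)^2 = 804.4959
  (19 - 53.6364)^2 = 1199.6777
  (17 - 53.6364)^2 = 1342.2231
  (11 - 53.6364)^2 = 1817.8595
  (78 - 53.6364)^2 = 593.5868
Step 3: Sum of squared deviations = 8584.5455
Step 4: Population variance = 8584.5455 / 11 = 780.4132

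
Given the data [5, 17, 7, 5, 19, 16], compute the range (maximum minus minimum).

14

Step 1: Identify the maximum value: max = 19
Step 2: Identify the minimum value: min = 5
Step 3: Range = max - min = 19 - 5 = 14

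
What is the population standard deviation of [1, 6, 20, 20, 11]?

7.5525

Step 1: Compute the mean: 11.6
Step 2: Sum of squared deviations from the mean: 285.2
Step 3: Population variance = 285.2 / 5 = 57.04
Step 4: Standard deviation = sqrt(57.04) = 7.5525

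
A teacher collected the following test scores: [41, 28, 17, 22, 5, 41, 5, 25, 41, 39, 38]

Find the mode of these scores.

41

Step 1: Count the frequency of each value:
  5: appears 2 time(s)
  17: appears 1 time(s)
  22: appears 1 time(s)
  25: appears 1 time(s)
  28: appears 1 time(s)
  38: appears 1 time(s)
  39: appears 1 time(s)
  41: appears 3 time(s)
Step 2: The value 41 appears most frequently (3 times).
Step 3: Mode = 41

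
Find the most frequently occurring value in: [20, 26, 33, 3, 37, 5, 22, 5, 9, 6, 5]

5

Step 1: Count the frequency of each value:
  3: appears 1 time(s)
  5: appears 3 time(s)
  6: appears 1 time(s)
  9: appears 1 time(s)
  20: appears 1 time(s)
  22: appears 1 time(s)
  26: appears 1 time(s)
  33: appears 1 time(s)
  37: appears 1 time(s)
Step 2: The value 5 appears most frequently (3 times).
Step 3: Mode = 5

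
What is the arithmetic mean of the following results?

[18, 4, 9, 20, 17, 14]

13.6667

Step 1: Sum all values: 18 + 4 + 9 + 20 + 17 + 14 = 82
Step 2: Count the number of values: n = 6
Step 3: Mean = sum / n = 82 / 6 = 13.6667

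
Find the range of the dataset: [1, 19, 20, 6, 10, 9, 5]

19

Step 1: Identify the maximum value: max = 20
Step 2: Identify the minimum value: min = 1
Step 3: Range = max - min = 20 - 1 = 19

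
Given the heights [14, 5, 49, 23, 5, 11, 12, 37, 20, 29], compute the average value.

20.5

Step 1: Sum all values: 14 + 5 + 49 + 23 + 5 + 11 + 12 + 37 + 20 + 29 = 205
Step 2: Count the number of values: n = 10
Step 3: Mean = sum / n = 205 / 10 = 20.5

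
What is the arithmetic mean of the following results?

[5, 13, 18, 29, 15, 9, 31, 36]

19.5

Step 1: Sum all values: 5 + 13 + 18 + 29 + 15 + 9 + 31 + 36 = 156
Step 2: Count the number of values: n = 8
Step 3: Mean = sum / n = 156 / 8 = 19.5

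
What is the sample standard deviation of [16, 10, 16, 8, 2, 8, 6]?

5.127

Step 1: Compute the mean: 9.4286
Step 2: Sum of squared deviations from the mean: 157.7143
Step 3: Sample variance = 157.7143 / 6 = 26.2857
Step 4: Standard deviation = sqrt(26.2857) = 5.127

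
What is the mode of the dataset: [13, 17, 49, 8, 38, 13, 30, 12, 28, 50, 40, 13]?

13

Step 1: Count the frequency of each value:
  8: appears 1 time(s)
  12: appears 1 time(s)
  13: appears 3 time(s)
  17: appears 1 time(s)
  28: appears 1 time(s)
  30: appears 1 time(s)
  38: appears 1 time(s)
  40: appears 1 time(s)
  49: appears 1 time(s)
  50: appears 1 time(s)
Step 2: The value 13 appears most frequently (3 times).
Step 3: Mode = 13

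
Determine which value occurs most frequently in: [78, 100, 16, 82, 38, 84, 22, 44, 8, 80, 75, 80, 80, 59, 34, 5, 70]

80

Step 1: Count the frequency of each value:
  5: appears 1 time(s)
  8: appears 1 time(s)
  16: appears 1 time(s)
  22: appears 1 time(s)
  34: appears 1 time(s)
  38: appears 1 time(s)
  44: appears 1 time(s)
  59: appears 1 time(s)
  70: appears 1 time(s)
  75: appears 1 time(s)
  78: appears 1 time(s)
  80: appears 3 time(s)
  82: appears 1 time(s)
  84: appears 1 time(s)
  100: appears 1 time(s)
Step 2: The value 80 appears most frequently (3 times).
Step 3: Mode = 80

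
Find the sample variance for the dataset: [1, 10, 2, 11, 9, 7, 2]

18

Step 1: Compute the mean: (1 + 10 + 2 + 11 + 9 + 7 + 2) / 7 = 6
Step 2: Compute squared deviations from the mean:
  (1 - 6)^2 = 25
  (10 - 6)^2 = 16
  (2 - 6)^2 = 16
  (11 - 6)^2 = 25
  (9 - 6)^2 = 9
  (7 - 6)^2 = 1
  (2 - 6)^2 = 16
Step 3: Sum of squared deviations = 108
Step 4: Sample variance = 108 / 6 = 18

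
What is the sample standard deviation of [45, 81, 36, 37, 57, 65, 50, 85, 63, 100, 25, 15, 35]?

24.9083

Step 1: Compute the mean: 53.3846
Step 2: Sum of squared deviations from the mean: 7445.0769
Step 3: Sample variance = 7445.0769 / 12 = 620.4231
Step 4: Standard deviation = sqrt(620.4231) = 24.9083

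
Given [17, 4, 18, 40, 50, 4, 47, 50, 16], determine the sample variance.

373.25

Step 1: Compute the mean: (17 + 4 + 18 + 40 + 50 + 4 + 47 + 50 + 16) / 9 = 27.3333
Step 2: Compute squared deviations from the mean:
  (17 - 27.3333)^2 = 106.7778
  (4 - 27.3333)^2 = 544.4444
  (18 - 27.3333)^2 = 87.1111
  (40 - 27.3333)^2 = 160.4444
  (50 - 27.3333)^2 = 513.7778
  (4 - 27.3333)^2 = 544.4444
  (47 - 27.3333)^2 = 386.7778
  (50 - 27.3333)^2 = 513.7778
  (16 - 27.3333)^2 = 128.4444
Step 3: Sum of squared deviations = 2986
Step 4: Sample variance = 2986 / 8 = 373.25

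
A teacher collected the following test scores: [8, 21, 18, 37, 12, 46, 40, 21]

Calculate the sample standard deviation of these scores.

13.8764

Step 1: Compute the mean: 25.375
Step 2: Sum of squared deviations from the mean: 1347.875
Step 3: Sample variance = 1347.875 / 7 = 192.5536
Step 4: Standard deviation = sqrt(192.5536) = 13.8764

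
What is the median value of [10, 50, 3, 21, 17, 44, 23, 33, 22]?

22

Step 1: Sort the data in ascending order: [3, 10, 17, 21, 22, 23, 33, 44, 50]
Step 2: The number of values is n = 9.
Step 3: Since n is odd, the median is the middle value at position 5: 22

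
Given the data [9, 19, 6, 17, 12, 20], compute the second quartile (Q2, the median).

14.5

Step 1: Sort the data: [6, 9, 12, 17, 19, 20]
Step 2: n = 6
Step 3: Q2 is the median. Since n is even, it is the average of the values at positions 3 and 4:
  Q2 = (12 + 17) / 2 = 14.5
Step 4: Q2 = 14.5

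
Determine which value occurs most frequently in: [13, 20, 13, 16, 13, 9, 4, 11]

13

Step 1: Count the frequency of each value:
  4: appears 1 time(s)
  9: appears 1 time(s)
  11: appears 1 time(s)
  13: appears 3 time(s)
  16: appears 1 time(s)
  20: appears 1 time(s)
Step 2: The value 13 appears most frequently (3 times).
Step 3: Mode = 13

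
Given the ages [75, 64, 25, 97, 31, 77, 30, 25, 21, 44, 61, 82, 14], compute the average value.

49.6923

Step 1: Sum all values: 75 + 64 + 25 + 97 + 31 + 77 + 30 + 25 + 21 + 44 + 61 + 82 + 14 = 646
Step 2: Count the number of values: n = 13
Step 3: Mean = sum / n = 646 / 13 = 49.6923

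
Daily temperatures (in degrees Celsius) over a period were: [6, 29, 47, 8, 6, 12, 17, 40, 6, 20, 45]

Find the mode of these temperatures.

6

Step 1: Count the frequency of each value:
  6: appears 3 time(s)
  8: appears 1 time(s)
  12: appears 1 time(s)
  17: appears 1 time(s)
  20: appears 1 time(s)
  29: appears 1 time(s)
  40: appears 1 time(s)
  45: appears 1 time(s)
  47: appears 1 time(s)
Step 2: The value 6 appears most frequently (3 times).
Step 3: Mode = 6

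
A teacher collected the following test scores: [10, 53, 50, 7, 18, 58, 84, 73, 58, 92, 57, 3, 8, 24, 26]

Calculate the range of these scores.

89

Step 1: Identify the maximum value: max = 92
Step 2: Identify the minimum value: min = 3
Step 3: Range = max - min = 92 - 3 = 89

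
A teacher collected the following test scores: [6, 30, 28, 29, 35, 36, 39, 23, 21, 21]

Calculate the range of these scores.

33

Step 1: Identify the maximum value: max = 39
Step 2: Identify the minimum value: min = 6
Step 3: Range = max - min = 39 - 6 = 33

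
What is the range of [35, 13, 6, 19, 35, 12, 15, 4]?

31

Step 1: Identify the maximum value: max = 35
Step 2: Identify the minimum value: min = 4
Step 3: Range = max - min = 35 - 4 = 31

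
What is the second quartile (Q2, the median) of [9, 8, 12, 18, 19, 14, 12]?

12

Step 1: Sort the data: [8, 9, 12, 12, 14, 18, 19]
Step 2: n = 7
Step 3: Q2 is the median. Since n is odd, it is the middle value at position 4: 12
Step 4: Q2 = 12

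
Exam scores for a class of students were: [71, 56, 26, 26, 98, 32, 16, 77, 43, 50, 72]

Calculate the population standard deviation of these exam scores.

24.5852

Step 1: Compute the mean: 51.5455
Step 2: Sum of squared deviations from the mean: 6648.7273
Step 3: Population variance = 6648.7273 / 11 = 604.4298
Step 4: Standard deviation = sqrt(604.4298) = 24.5852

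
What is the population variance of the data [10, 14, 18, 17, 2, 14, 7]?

28.2041

Step 1: Compute the mean: (10 + 14 + 18 + 17 + 2 + 14 + 7) / 7 = 11.7143
Step 2: Compute squared deviations from the mean:
  (10 - 11.7143)^2 = 2.9388
  (14 - 11.7143)^2 = 5.2245
  (18 - 11.7143)^2 = 39.5102
  (17 - 11.7143)^2 = 27.9388
  (2 - 11.7143)^2 = 94.3673
  (14 - 11.7143)^2 = 5.2245
  (7 - 11.7143)^2 = 22.2245
Step 3: Sum of squared deviations = 197.4286
Step 4: Population variance = 197.4286 / 7 = 28.2041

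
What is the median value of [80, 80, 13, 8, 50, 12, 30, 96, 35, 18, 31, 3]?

30.5

Step 1: Sort the data in ascending order: [3, 8, 12, 13, 18, 30, 31, 35, 50, 80, 80, 96]
Step 2: The number of values is n = 12.
Step 3: Since n is even, the median is the average of positions 6 and 7:
  Median = (30 + 31) / 2 = 30.5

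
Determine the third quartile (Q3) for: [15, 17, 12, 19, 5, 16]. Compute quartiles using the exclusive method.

17.5

Step 1: Sort the data: [5, 12, 15, 16, 17, 19]
Step 2: n = 6
Step 3: Using the exclusive quartile method:
  Q1 = 10.25
  Q2 (median) = 15.5
  Q3 = 17.5
  IQR = Q3 - Q1 = 17.5 - 10.25 = 7.25
Step 4: Q3 = 17.5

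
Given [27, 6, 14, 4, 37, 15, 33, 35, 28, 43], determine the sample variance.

184.6222

Step 1: Compute the mean: (27 + 6 + 14 + 4 + 37 + 15 + 33 + 35 + 28 + 43) / 10 = 24.2
Step 2: Compute squared deviations from the mean:
  (27 - 24.2)^2 = 7.84
  (6 - 24.2)^2 = 331.24
  (14 - 24.2)^2 = 104.04
  (4 - 24.2)^2 = 408.04
  (37 - 24.2)^2 = 163.84
  (15 - 24.2)^2 = 84.64
  (33 - 24.2)^2 = 77.44
  (35 - 24.2)^2 = 116.64
  (28 - 24.2)^2 = 14.44
  (43 - 24.2)^2 = 353.44
Step 3: Sum of squared deviations = 1661.6
Step 4: Sample variance = 1661.6 / 9 = 184.6222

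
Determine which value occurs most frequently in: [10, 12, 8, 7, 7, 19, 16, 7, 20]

7

Step 1: Count the frequency of each value:
  7: appears 3 time(s)
  8: appears 1 time(s)
  10: appears 1 time(s)
  12: appears 1 time(s)
  16: appears 1 time(s)
  19: appears 1 time(s)
  20: appears 1 time(s)
Step 2: The value 7 appears most frequently (3 times).
Step 3: Mode = 7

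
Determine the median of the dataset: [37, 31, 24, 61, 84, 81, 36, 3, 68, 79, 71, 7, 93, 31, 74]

61

Step 1: Sort the data in ascending order: [3, 7, 24, 31, 31, 36, 37, 61, 68, 71, 74, 79, 81, 84, 93]
Step 2: The number of values is n = 15.
Step 3: Since n is odd, the median is the middle value at position 8: 61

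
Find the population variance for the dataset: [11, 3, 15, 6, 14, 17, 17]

25.8367

Step 1: Compute the mean: (11 + 3 + 15 + 6 + 14 + 17 + 17) / 7 = 11.8571
Step 2: Compute squared deviations from the mean:
  (11 - 11.8571)^2 = 0.7347
  (3 - 11.8571)^2 = 78.449
  (15 - 11.8571)^2 = 9.8776
  (6 - 11.8571)^2 = 34.3061
  (14 - 11.8571)^2 = 4.5918
  (17 - 11.8571)^2 = 26.449
  (17 - 11.8571)^2 = 26.449
Step 3: Sum of squared deviations = 180.8571
Step 4: Population variance = 180.8571 / 7 = 25.8367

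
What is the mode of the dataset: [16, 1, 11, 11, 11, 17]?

11

Step 1: Count the frequency of each value:
  1: appears 1 time(s)
  11: appears 3 time(s)
  16: appears 1 time(s)
  17: appears 1 time(s)
Step 2: The value 11 appears most frequently (3 times).
Step 3: Mode = 11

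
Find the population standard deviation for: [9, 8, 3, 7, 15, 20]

5.5877

Step 1: Compute the mean: 10.3333
Step 2: Sum of squared deviations from the mean: 187.3333
Step 3: Population variance = 187.3333 / 6 = 31.2222
Step 4: Standard deviation = sqrt(31.2222) = 5.5877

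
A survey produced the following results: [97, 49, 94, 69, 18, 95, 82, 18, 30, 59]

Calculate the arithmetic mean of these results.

61.1

Step 1: Sum all values: 97 + 49 + 94 + 69 + 18 + 95 + 82 + 18 + 30 + 59 = 611
Step 2: Count the number of values: n = 10
Step 3: Mean = sum / n = 611 / 10 = 61.1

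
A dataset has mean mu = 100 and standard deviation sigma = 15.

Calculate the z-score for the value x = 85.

-1

Step 1: Recall the z-score formula: z = (x - mu) / sigma
Step 2: Substitute values: z = (85 - 100) / 15
Step 3: z = -15 / 15 = -1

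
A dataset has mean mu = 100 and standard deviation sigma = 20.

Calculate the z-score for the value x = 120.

1

Step 1: Recall the z-score formula: z = (x - mu) / sigma
Step 2: Substitute values: z = (120 - 100) / 20
Step 3: z = 20 / 20 = 1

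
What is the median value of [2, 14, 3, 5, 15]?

5

Step 1: Sort the data in ascending order: [2, 3, 5, 14, 15]
Step 2: The number of values is n = 5.
Step 3: Since n is odd, the median is the middle value at position 3: 5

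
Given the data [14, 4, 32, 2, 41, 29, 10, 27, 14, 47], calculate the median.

20.5

Step 1: Sort the data in ascending order: [2, 4, 10, 14, 14, 27, 29, 32, 41, 47]
Step 2: The number of values is n = 10.
Step 3: Since n is even, the median is the average of positions 5 and 6:
  Median = (14 + 27) / 2 = 20.5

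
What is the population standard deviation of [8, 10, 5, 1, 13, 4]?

3.9756

Step 1: Compute the mean: 6.8333
Step 2: Sum of squared deviations from the mean: 94.8333
Step 3: Population variance = 94.8333 / 6 = 15.8056
Step 4: Standard deviation = sqrt(15.8056) = 3.9756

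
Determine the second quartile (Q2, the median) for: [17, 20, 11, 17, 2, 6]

14

Step 1: Sort the data: [2, 6, 11, 17, 17, 20]
Step 2: n = 6
Step 3: Q2 is the median. Since n is even, it is the average of the values at positions 3 and 4:
  Q2 = (11 + 17) / 2 = 14
Step 4: Q2 = 14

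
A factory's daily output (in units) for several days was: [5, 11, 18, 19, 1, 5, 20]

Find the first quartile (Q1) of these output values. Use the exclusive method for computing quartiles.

5

Step 1: Sort the data: [1, 5, 5, 11, 18, 19, 20]
Step 2: n = 7
Step 3: Using the exclusive quartile method:
  Q1 = 5
  Q2 (median) = 11
  Q3 = 19
  IQR = Q3 - Q1 = 19 - 5 = 14
Step 4: Q1 = 5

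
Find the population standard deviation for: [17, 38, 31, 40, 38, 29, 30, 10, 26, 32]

9.005

Step 1: Compute the mean: 29.1
Step 2: Sum of squared deviations from the mean: 810.9
Step 3: Population variance = 810.9 / 10 = 81.09
Step 4: Standard deviation = sqrt(81.09) = 9.005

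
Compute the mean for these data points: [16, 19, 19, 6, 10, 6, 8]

12

Step 1: Sum all values: 16 + 19 + 19 + 6 + 10 + 6 + 8 = 84
Step 2: Count the number of values: n = 7
Step 3: Mean = sum / n = 84 / 7 = 12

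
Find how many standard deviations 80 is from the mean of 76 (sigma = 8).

0.5

Step 1: Recall the z-score formula: z = (x - mu) / sigma
Step 2: Substitute values: z = (80 - 76) / 8
Step 3: z = 4 / 8 = 0.5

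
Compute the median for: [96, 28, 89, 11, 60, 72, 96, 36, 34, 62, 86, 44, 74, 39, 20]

60

Step 1: Sort the data in ascending order: [11, 20, 28, 34, 36, 39, 44, 60, 62, 72, 74, 86, 89, 96, 96]
Step 2: The number of values is n = 15.
Step 3: Since n is odd, the median is the middle value at position 8: 60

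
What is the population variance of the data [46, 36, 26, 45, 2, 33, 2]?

293.2653

Step 1: Compute the mean: (46 + 36 + 26 + 45 + 2 + 33 + 2) / 7 = 27.1429
Step 2: Compute squared deviations from the mean:
  (46 - 27.1429)^2 = 355.5918
  (36 - 27.1429)^2 = 78.449
  (26 - 27.1429)^2 = 1.3061
  (45 - 27.1429)^2 = 318.8776
  (2 - 27.1429)^2 = 632.1633
  (33 - 27.1429)^2 = 34.3061
  (2 - 27.1429)^2 = 632.1633
Step 3: Sum of squared deviations = 2052.8571
Step 4: Population variance = 2052.8571 / 7 = 293.2653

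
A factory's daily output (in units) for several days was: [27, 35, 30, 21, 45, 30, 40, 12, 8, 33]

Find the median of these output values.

30

Step 1: Sort the data in ascending order: [8, 12, 21, 27, 30, 30, 33, 35, 40, 45]
Step 2: The number of values is n = 10.
Step 3: Since n is even, the median is the average of positions 5 and 6:
  Median = (30 + 30) / 2 = 30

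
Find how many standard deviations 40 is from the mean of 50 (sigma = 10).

-1

Step 1: Recall the z-score formula: z = (x - mu) / sigma
Step 2: Substitute values: z = (40 - 50) / 10
Step 3: z = -10 / 10 = -1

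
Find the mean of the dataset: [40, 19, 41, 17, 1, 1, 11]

18.5714

Step 1: Sum all values: 40 + 19 + 41 + 17 + 1 + 1 + 11 = 130
Step 2: Count the number of values: n = 7
Step 3: Mean = sum / n = 130 / 7 = 18.5714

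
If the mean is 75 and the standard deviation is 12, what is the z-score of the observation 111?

3

Step 1: Recall the z-score formula: z = (x - mu) / sigma
Step 2: Substitute values: z = (111 - 75) / 12
Step 3: z = 36 / 12 = 3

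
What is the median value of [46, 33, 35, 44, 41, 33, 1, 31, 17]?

33

Step 1: Sort the data in ascending order: [1, 17, 31, 33, 33, 35, 41, 44, 46]
Step 2: The number of values is n = 9.
Step 3: Since n is odd, the median is the middle value at position 5: 33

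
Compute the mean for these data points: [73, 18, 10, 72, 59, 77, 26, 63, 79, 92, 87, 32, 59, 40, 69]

57.0667

Step 1: Sum all values: 73 + 18 + 10 + 72 + 59 + 77 + 26 + 63 + 79 + 92 + 87 + 32 + 59 + 40 + 69 = 856
Step 2: Count the number of values: n = 15
Step 3: Mean = sum / n = 856 / 15 = 57.0667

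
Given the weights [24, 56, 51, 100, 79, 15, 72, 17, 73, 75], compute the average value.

56.2

Step 1: Sum all values: 24 + 56 + 51 + 100 + 79 + 15 + 72 + 17 + 73 + 75 = 562
Step 2: Count the number of values: n = 10
Step 3: Mean = sum / n = 562 / 10 = 56.2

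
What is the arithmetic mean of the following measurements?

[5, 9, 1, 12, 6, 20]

8.8333

Step 1: Sum all values: 5 + 9 + 1 + 12 + 6 + 20 = 53
Step 2: Count the number of values: n = 6
Step 3: Mean = sum / n = 53 / 6 = 8.8333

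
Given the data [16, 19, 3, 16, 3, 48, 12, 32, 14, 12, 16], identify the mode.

16

Step 1: Count the frequency of each value:
  3: appears 2 time(s)
  12: appears 2 time(s)
  14: appears 1 time(s)
  16: appears 3 time(s)
  19: appears 1 time(s)
  32: appears 1 time(s)
  48: appears 1 time(s)
Step 2: The value 16 appears most frequently (3 times).
Step 3: Mode = 16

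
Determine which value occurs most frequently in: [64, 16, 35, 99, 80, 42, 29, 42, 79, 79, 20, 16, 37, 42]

42

Step 1: Count the frequency of each value:
  16: appears 2 time(s)
  20: appears 1 time(s)
  29: appears 1 time(s)
  35: appears 1 time(s)
  37: appears 1 time(s)
  42: appears 3 time(s)
  64: appears 1 time(s)
  79: appears 2 time(s)
  80: appears 1 time(s)
  99: appears 1 time(s)
Step 2: The value 42 appears most frequently (3 times).
Step 3: Mode = 42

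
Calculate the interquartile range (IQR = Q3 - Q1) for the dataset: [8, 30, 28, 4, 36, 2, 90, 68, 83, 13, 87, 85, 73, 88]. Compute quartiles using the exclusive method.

73.75

Step 1: Sort the data: [2, 4, 8, 13, 28, 30, 36, 68, 73, 83, 85, 87, 88, 90]
Step 2: n = 14
Step 3: Using the exclusive quartile method:
  Q1 = 11.75
  Q2 (median) = 52
  Q3 = 85.5
  IQR = Q3 - Q1 = 85.5 - 11.75 = 73.75
Step 4: IQR = 73.75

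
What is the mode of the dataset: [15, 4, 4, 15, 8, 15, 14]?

15

Step 1: Count the frequency of each value:
  4: appears 2 time(s)
  8: appears 1 time(s)
  14: appears 1 time(s)
  15: appears 3 time(s)
Step 2: The value 15 appears most frequently (3 times).
Step 3: Mode = 15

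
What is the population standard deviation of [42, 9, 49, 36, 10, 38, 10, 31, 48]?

15.5278

Step 1: Compute the mean: 30.3333
Step 2: Sum of squared deviations from the mean: 2170
Step 3: Population variance = 2170 / 9 = 241.1111
Step 4: Standard deviation = sqrt(241.1111) = 15.5278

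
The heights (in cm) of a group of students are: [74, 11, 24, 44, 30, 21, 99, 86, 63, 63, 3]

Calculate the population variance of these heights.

927.3554

Step 1: Compute the mean: (74 + 11 + 24 + 44 + 30 + 21 + 99 + 86 + 63 + 63 + 3) / 11 = 47.0909
Step 2: Compute squared deviations from the mean:
  (74 - 47.0909)^2 = 724.0992
  (11 - 47.0909)^2 = 1302.5537
  (24 - 47.0909)^2 = 533.1901
  (44 - 47.0909)^2 = 9.5537
  (30 - 47.0909)^2 = 292.0992
  (21 - 47.0909)^2 = 680.7355
  (99 - 47.0909)^2 = 2694.5537
  (86 - 47.0909)^2 = 1513.9174
  (63 - 47.0909)^2 = 253.0992
  (63 - 47.0909)^2 = 253.0992
  (3 - 47.0909)^2 = 1944.0083
Step 3: Sum of squared deviations = 10200.9091
Step 4: Population variance = 10200.9091 / 11 = 927.3554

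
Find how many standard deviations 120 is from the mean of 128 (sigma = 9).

-0.8889

Step 1: Recall the z-score formula: z = (x - mu) / sigma
Step 2: Substitute values: z = (120 - 128) / 9
Step 3: z = -8 / 9 = -0.8889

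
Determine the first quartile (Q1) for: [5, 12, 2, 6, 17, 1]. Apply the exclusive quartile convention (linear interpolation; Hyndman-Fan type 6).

1.75

Step 1: Sort the data: [1, 2, 5, 6, 12, 17]
Step 2: n = 6
Step 3: Using the exclusive quartile method:
  Q1 = 1.75
  Q2 (median) = 5.5
  Q3 = 13.25
  IQR = Q3 - Q1 = 13.25 - 1.75 = 11.5
Step 4: Q1 = 1.75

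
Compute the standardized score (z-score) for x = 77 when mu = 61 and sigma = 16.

1

Step 1: Recall the z-score formula: z = (x - mu) / sigma
Step 2: Substitute values: z = (77 - 61) / 16
Step 3: z = 16 / 16 = 1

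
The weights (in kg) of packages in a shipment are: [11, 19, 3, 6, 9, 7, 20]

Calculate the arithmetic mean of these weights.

10.7143

Step 1: Sum all values: 11 + 19 + 3 + 6 + 9 + 7 + 20 = 75
Step 2: Count the number of values: n = 7
Step 3: Mean = sum / n = 75 / 7 = 10.7143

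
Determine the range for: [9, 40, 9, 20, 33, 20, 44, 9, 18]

35

Step 1: Identify the maximum value: max = 44
Step 2: Identify the minimum value: min = 9
Step 3: Range = max - min = 44 - 9 = 35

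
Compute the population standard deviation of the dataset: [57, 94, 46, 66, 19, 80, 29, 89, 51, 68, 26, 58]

23.2216

Step 1: Compute the mean: 56.9167
Step 2: Sum of squared deviations from the mean: 6470.9167
Step 3: Population variance = 6470.9167 / 12 = 539.2431
Step 4: Standard deviation = sqrt(539.2431) = 23.2216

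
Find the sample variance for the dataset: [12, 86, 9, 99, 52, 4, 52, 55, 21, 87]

1236.4556

Step 1: Compute the mean: (12 + 86 + 9 + 99 + 52 + 4 + 52 + 55 + 21 + 87) / 10 = 47.7
Step 2: Compute squared deviations from the mean:
  (12 - 47.7)^2 = 1274.49
  (86 - 47.7)^2 = 1466.89
  (9 - 47.7)^2 = 1497.69
  (99 - 47.7)^2 = 2631.69
  (52 - 47.7)^2 = 18.49
  (4 - 47.7)^2 = 1909.69
  (52 - 47.7)^2 = 18.49
  (55 - 47.7)^2 = 53.29
  (21 - 47.7)^2 = 712.89
  (87 - 47.7)^2 = 1544.49
Step 3: Sum of squared deviations = 11128.1
Step 4: Sample variance = 11128.1 / 9 = 1236.4556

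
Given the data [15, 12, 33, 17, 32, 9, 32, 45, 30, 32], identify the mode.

32

Step 1: Count the frequency of each value:
  9: appears 1 time(s)
  12: appears 1 time(s)
  15: appears 1 time(s)
  17: appears 1 time(s)
  30: appears 1 time(s)
  32: appears 3 time(s)
  33: appears 1 time(s)
  45: appears 1 time(s)
Step 2: The value 32 appears most frequently (3 times).
Step 3: Mode = 32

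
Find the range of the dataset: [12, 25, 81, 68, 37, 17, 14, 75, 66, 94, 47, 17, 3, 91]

91

Step 1: Identify the maximum value: max = 94
Step 2: Identify the minimum value: min = 3
Step 3: Range = max - min = 94 - 3 = 91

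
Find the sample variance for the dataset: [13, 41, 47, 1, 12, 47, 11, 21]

331.2679

Step 1: Compute the mean: (13 + 41 + 47 + 1 + 12 + 47 + 11 + 21) / 8 = 24.125
Step 2: Compute squared deviations from the mean:
  (13 - 24.125)^2 = 123.7656
  (41 - 24.125)^2 = 284.7656
  (47 - 24.125)^2 = 523.2656
  (1 - 24.125)^2 = 534.7656
  (12 - 24.125)^2 = 147.0156
  (47 - 24.125)^2 = 523.2656
  (11 - 24.125)^2 = 172.2656
  (21 - 24.125)^2 = 9.7656
Step 3: Sum of squared deviations = 2318.875
Step 4: Sample variance = 2318.875 / 7 = 331.2679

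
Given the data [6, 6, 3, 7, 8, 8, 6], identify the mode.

6

Step 1: Count the frequency of each value:
  3: appears 1 time(s)
  6: appears 3 time(s)
  7: appears 1 time(s)
  8: appears 2 time(s)
Step 2: The value 6 appears most frequently (3 times).
Step 3: Mode = 6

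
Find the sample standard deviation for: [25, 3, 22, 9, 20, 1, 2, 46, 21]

14.5526

Step 1: Compute the mean: 16.5556
Step 2: Sum of squared deviations from the mean: 1694.2222
Step 3: Sample variance = 1694.2222 / 8 = 211.7778
Step 4: Standard deviation = sqrt(211.7778) = 14.5526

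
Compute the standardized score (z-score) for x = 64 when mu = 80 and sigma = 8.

-2

Step 1: Recall the z-score formula: z = (x - mu) / sigma
Step 2: Substitute values: z = (64 - 80) / 8
Step 3: z = -16 / 8 = -2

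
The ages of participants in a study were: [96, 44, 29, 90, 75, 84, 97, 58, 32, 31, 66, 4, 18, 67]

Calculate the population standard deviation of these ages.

29.3081

Step 1: Compute the mean: 56.5
Step 2: Sum of squared deviations from the mean: 12025.5
Step 3: Population variance = 12025.5 / 14 = 858.9643
Step 4: Standard deviation = sqrt(858.9643) = 29.3081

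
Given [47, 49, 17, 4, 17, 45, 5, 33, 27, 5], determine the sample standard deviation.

17.941

Step 1: Compute the mean: 24.9
Step 2: Sum of squared deviations from the mean: 2896.9
Step 3: Sample variance = 2896.9 / 9 = 321.8778
Step 4: Standard deviation = sqrt(321.8778) = 17.941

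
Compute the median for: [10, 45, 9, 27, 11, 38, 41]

27

Step 1: Sort the data in ascending order: [9, 10, 11, 27, 38, 41, 45]
Step 2: The number of values is n = 7.
Step 3: Since n is odd, the median is the middle value at position 4: 27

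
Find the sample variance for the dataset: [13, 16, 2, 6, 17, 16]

38.6667

Step 1: Compute the mean: (13 + 16 + 2 + 6 + 17 + 16) / 6 = 11.6667
Step 2: Compute squared deviations from the mean:
  (13 - 11.6667)^2 = 1.7778
  (16 - 11.6667)^2 = 18.7778
  (2 - 11.6667)^2 = 93.4444
  (6 - 11.6667)^2 = 32.1111
  (17 - 11.6667)^2 = 28.4444
  (16 - 11.6667)^2 = 18.7778
Step 3: Sum of squared deviations = 193.3333
Step 4: Sample variance = 193.3333 / 5 = 38.6667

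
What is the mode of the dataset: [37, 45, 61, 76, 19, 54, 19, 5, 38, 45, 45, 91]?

45

Step 1: Count the frequency of each value:
  5: appears 1 time(s)
  19: appears 2 time(s)
  37: appears 1 time(s)
  38: appears 1 time(s)
  45: appears 3 time(s)
  54: appears 1 time(s)
  61: appears 1 time(s)
  76: appears 1 time(s)
  91: appears 1 time(s)
Step 2: The value 45 appears most frequently (3 times).
Step 3: Mode = 45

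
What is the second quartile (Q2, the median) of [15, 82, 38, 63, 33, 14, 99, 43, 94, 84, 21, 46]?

44.5

Step 1: Sort the data: [14, 15, 21, 33, 38, 43, 46, 63, 82, 84, 94, 99]
Step 2: n = 12
Step 3: Q2 is the median. Since n is even, it is the average of the values at positions 6 and 7:
  Q2 = (43 + 46) / 2 = 44.5
Step 4: Q2 = 44.5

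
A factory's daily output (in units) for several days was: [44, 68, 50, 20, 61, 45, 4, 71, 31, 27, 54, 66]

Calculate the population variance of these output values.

402.9097

Step 1: Compute the mean: (44 + 68 + 50 + 20 + 61 + 45 + 4 + 71 + 31 + 27 + 54 + 66) / 12 = 45.0833
Step 2: Compute squared deviations from the mean:
  (44 - 45.0833)^2 = 1.1736
  (68 - 45.0833)^2 = 525.1736
  (50 - 45.0833)^2 = 24.1736
  (20 - 45.0833)^2 = 629.1736
  (61 - 45.0833)^2 = 253.3403
  (45 - 45.0833)^2 = 0.0069
  (4 - 45.0833)^2 = 1687.8403
  (71 - 45.0833)^2 = 671.6736
  (31 - 45.0833)^2 = 198.3403
  (27 - 45.0833)^2 = 327.0069
  (54 - 45.0833)^2 = 79.5069
  (66 - 45.0833)^2 = 437.5069
Step 3: Sum of squared deviations = 4834.9167
Step 4: Population variance = 4834.9167 / 12 = 402.9097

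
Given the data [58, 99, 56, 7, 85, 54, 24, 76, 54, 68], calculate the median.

57

Step 1: Sort the data in ascending order: [7, 24, 54, 54, 56, 58, 68, 76, 85, 99]
Step 2: The number of values is n = 10.
Step 3: Since n is even, the median is the average of positions 5 and 6:
  Median = (56 + 58) / 2 = 57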